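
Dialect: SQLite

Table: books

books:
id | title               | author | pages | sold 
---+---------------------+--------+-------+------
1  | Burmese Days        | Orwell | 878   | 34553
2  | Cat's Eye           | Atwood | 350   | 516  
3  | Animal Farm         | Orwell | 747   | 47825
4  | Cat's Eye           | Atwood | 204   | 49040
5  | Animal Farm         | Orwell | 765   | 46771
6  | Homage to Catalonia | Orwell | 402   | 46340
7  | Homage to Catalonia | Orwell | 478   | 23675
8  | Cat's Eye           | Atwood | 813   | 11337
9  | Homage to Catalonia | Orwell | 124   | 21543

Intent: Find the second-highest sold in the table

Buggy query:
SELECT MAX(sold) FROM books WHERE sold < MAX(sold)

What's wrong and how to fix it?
Bug: MAX(sold) on the right of the comparison is an aggregate-in-WHERE error

Fix: Put the inner MAX in a scalar subquery

Corrected query:
SELECT MAX(sold) FROM books WHERE sold < (SELECT MAX(sold) FROM books)

Result:
MAX(sold)
---------
47825    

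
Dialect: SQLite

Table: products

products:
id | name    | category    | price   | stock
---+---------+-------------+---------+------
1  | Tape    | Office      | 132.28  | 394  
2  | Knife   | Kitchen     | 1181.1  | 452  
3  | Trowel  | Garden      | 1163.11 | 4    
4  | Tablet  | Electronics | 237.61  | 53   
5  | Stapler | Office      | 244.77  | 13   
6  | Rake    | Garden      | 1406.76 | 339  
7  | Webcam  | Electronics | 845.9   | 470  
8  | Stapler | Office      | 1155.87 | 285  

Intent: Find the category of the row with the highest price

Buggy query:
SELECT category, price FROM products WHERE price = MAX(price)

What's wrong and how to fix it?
Bug: MAX(price) is an aggregate and cannot be used directly in WHERE

Fix: Use a subquery: WHERE price = (SELECT MAX(price) FROM products)

Corrected query:
SELECT category, price FROM products WHERE price = (SELECT MAX(price) FROM products)

Result:
category | price  
---------+--------
Garden   | 1406.76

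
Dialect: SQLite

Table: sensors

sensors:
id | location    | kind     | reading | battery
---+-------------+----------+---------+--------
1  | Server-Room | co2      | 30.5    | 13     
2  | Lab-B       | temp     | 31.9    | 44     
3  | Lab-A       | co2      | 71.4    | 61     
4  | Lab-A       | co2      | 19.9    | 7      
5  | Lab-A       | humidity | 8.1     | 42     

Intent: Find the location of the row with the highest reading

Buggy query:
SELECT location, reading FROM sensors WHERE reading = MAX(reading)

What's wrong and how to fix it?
Bug: MAX(reading) is an aggregate and cannot be used directly in WHERE

Fix: Wrap MAX in a scalar subquery so WHERE compares against a single value

Corrected query:
SELECT location, reading FROM sensors WHERE reading = (SELECT MAX(reading) FROM sensors)

Result:
location | reading
---------+--------
Lab-A    | 71.4   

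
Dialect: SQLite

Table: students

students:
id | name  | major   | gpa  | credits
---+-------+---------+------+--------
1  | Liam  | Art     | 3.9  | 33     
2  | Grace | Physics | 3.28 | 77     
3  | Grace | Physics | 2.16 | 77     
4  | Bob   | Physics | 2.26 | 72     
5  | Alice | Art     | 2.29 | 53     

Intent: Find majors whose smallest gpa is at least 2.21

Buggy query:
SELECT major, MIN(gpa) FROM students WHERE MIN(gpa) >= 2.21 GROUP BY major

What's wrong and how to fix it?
Bug: MIN() in WHERE is a misuse of aggregate

Fix: Use HAVING for the per-group MIN condition

Corrected query:
SELECT major, MIN(gpa) FROM students GROUP BY major HAVING MIN(gpa) >= 2.21

Result:
major | MIN(gpa)
------+---------
Art   | 2.29    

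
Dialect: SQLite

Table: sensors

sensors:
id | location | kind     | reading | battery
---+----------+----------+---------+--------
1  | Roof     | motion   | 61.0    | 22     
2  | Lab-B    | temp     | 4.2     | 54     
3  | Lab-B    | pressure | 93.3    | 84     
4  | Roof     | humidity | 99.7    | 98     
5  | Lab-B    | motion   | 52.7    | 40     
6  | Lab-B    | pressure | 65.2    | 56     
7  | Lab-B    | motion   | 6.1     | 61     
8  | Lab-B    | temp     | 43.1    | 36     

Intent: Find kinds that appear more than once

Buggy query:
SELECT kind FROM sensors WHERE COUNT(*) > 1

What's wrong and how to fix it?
Bug: WHERE can't reference COUNT(*); aggregates are computed after WHERE

Fix: Group first, then use HAVING for the count condition

Corrected query:
SELECT kind FROM sensors GROUP BY kind HAVING COUNT(*) > 1

Result:
kind    
--------
motion  
pressure
temp    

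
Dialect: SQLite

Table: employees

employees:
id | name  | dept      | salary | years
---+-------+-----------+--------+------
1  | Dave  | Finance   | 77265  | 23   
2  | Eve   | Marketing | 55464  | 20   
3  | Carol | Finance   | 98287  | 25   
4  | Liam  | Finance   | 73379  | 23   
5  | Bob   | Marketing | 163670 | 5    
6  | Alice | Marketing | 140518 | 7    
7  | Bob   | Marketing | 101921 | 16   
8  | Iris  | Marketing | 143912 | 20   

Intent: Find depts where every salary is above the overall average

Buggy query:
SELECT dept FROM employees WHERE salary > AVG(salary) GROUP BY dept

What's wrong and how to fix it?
Bug: WHERE evaluates per row before aggregation, so AVG() is unavailable

Fix: Use a subquery for AVG and a HAVING MIN(...) filter so the condition holds for every row in the group

Corrected query:
SELECT dept FROM employees GROUP BY dept HAVING MIN(salary) > (SELECT AVG(salary) FROM employees)

Result:
(no rows)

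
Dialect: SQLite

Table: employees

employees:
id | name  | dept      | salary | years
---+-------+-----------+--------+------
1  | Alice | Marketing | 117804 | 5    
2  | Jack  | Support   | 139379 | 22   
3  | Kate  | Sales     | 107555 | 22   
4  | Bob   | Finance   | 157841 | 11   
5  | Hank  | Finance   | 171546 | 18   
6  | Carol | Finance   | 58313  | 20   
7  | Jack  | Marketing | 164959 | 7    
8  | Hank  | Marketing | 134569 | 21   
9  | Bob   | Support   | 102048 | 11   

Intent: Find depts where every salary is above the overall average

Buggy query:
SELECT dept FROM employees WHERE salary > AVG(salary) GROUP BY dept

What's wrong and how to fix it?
Bug: AVG() is an aggregate; it can't sit directly in WHERE

Fix: Use a subquery for AVG and a HAVING MIN(...) filter so the condition holds for every row in the group

Corrected query:
SELECT dept FROM employees GROUP BY dept HAVING MIN(salary) > (SELECT AVG(salary) FROM employees)

Result:
(no rows)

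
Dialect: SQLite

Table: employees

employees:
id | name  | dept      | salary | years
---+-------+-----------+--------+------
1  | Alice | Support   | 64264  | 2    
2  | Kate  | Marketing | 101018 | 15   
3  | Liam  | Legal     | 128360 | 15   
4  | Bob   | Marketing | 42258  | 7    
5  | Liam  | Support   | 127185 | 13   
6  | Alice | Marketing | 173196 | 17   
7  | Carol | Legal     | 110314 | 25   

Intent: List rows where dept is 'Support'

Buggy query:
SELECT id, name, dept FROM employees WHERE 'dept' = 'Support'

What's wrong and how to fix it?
Bug: Single quotes denote string literals in SQL; the column name is being compared as a constant string

Fix: Remove the quotes around the column name (or use double quotes for an identifier)

Corrected query:
SELECT id, name, dept FROM employees WHERE dept = 'Support'

Result:
id | name  | dept   
---+-------+--------
1  | Alice | Support
5  | Liam  | Support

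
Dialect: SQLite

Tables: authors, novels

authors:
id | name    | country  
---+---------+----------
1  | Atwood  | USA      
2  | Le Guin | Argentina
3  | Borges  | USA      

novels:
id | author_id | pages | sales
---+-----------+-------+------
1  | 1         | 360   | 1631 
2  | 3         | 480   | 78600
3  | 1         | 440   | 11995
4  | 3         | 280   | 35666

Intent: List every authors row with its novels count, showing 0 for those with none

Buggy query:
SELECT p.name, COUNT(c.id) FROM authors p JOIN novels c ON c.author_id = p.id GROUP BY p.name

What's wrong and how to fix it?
Bug: An inner join excludes parents with zero children

Fix: Switch to LEFT JOIN to retain unmatched parent rows

Corrected query:
SELECT p.name, COUNT(c.id) FROM authors p LEFT JOIN novels c ON c.author_id = p.id GROUP BY p.name

Result:
name    | COUNT(c.id)
--------+------------
Atwood  | 2          
Borges  | 2          
Le Guin | 0          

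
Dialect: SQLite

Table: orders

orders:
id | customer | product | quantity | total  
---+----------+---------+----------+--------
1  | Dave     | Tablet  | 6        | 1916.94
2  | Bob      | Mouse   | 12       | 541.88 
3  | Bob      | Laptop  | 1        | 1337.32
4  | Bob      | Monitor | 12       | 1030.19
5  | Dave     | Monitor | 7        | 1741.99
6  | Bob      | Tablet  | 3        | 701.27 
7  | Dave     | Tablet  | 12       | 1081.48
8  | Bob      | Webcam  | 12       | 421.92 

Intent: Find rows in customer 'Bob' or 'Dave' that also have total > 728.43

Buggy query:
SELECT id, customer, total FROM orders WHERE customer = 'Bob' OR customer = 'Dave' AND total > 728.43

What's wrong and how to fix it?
Bug: AND binds tighter than OR, so this parses as customer = 'Bob' OR (customer = 'Dave' AND total > 728.43)

Fix: Add parentheses around the OR so the AND applies to both alternatives

Corrected query:
SELECT id, customer, total FROM orders WHERE (customer = 'Bob' OR customer = 'Dave') AND total > 728.43

Result:
id | customer | total  
---+----------+--------
1  | Dave     | 1916.94
3  | Bob      | 1337.32
4  | Bob      | 1030.19
5  | Dave     | 1741.99
7  | Dave     | 1081.48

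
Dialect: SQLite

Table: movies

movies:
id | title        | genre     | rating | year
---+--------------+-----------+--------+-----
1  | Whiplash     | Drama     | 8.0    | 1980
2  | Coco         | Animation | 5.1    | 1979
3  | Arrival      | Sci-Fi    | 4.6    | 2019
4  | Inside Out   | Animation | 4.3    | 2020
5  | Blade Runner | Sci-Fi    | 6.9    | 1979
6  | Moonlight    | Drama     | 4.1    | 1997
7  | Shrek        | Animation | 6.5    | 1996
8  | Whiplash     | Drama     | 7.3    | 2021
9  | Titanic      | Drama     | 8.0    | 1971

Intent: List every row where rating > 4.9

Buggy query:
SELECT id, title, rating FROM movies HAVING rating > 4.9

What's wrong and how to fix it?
Bug: This is a non-aggregate query (no GROUP BY, no aggregates), so in SQLite the HAVING clause is invalid here; a row-level condition belongs in WHERE

Fix: Use WHERE for row-level filtering

Corrected query:
SELECT id, title, rating FROM movies WHERE rating > 4.9

Result:
id | title        | rating
---+--------------+-------
1  | Whiplash     | 8     
2  | Coco         | 5.1   
5  | Blade Runner | 6.9   
7  | Shrek        | 6.5   
8  | Whiplash     | 7.3   
9  | Titanic      | 8     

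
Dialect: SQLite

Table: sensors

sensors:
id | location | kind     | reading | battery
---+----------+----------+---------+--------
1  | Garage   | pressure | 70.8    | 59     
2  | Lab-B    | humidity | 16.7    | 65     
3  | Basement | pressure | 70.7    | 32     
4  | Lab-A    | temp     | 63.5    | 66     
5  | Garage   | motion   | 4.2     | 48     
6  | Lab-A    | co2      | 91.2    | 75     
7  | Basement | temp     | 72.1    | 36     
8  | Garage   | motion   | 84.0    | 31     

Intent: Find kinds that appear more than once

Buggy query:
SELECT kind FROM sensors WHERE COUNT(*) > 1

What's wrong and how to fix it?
Bug: WHERE can't reference COUNT(*); aggregates are computed after WHERE

Fix: Group first, then use HAVING for the count condition

Corrected query:
SELECT kind FROM sensors GROUP BY kind HAVING COUNT(*) > 1

Result:
kind    
--------
motion  
pressure
temp    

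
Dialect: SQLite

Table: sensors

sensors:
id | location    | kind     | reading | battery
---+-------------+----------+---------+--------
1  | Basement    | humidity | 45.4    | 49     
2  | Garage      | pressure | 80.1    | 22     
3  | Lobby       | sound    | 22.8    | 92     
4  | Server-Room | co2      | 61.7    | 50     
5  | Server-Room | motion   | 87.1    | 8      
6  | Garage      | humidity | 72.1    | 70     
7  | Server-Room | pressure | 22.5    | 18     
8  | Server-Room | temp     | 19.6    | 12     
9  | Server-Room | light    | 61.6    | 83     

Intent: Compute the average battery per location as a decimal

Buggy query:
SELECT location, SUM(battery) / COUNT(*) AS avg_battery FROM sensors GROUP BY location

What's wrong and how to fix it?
Bug: Both operands are integers, so '/' performs integer division and truncates

Fix: Multiply by 1.0 (or CAST to REAL) to force floating-point division

Corrected query:
SELECT location, SUM(battery) * 1.0 / COUNT(*) AS avg_battery FROM sensors GROUP BY location

Result:
location    | avg_battery
------------+------------
Basement    | 49         
Garage      | 46         
Lobby       | 92         
Server-Room | 34.2       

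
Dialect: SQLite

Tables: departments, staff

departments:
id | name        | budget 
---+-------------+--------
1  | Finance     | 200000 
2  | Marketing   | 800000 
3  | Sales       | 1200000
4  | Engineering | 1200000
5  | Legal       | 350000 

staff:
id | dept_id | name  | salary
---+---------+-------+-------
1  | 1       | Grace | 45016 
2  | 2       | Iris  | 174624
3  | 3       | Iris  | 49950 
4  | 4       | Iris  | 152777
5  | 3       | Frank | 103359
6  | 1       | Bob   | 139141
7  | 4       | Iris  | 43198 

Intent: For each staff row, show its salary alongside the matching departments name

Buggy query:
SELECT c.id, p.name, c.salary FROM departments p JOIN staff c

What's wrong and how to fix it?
Bug: JOIN with no ON clause produces a cartesian product; every staff row pairs with every departments row

Fix: Add ON c.dept_id = p.id to the JOIN

Corrected query:
SELECT c.id, p.name, c.salary FROM departments p JOIN staff c ON c.dept_id = p.id

Result:
id | name        | salary
---+-------------+-------
1  | Finance     | 45016 
2  | Marketing   | 174624
3  | Sales       | 49950 
4  | Engineering | 152777
5  | Sales       | 103359
6  | Finance     | 139141
7  | Engineering | 43198 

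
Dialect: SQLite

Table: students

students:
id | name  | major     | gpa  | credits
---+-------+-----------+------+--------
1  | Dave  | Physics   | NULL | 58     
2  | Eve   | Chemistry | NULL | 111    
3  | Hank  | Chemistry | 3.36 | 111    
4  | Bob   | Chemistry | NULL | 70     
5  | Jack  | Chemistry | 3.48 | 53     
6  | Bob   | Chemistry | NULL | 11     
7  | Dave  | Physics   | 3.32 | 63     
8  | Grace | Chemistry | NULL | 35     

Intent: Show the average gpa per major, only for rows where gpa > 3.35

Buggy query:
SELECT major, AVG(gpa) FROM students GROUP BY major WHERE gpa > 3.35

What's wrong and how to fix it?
Bug: WHERE cannot follow GROUP BY

Fix: Place WHERE between FROM and GROUP BY

Corrected query:
SELECT major, AVG(gpa) FROM students WHERE gpa > 3.35 GROUP BY major

Result:
major     | AVG(gpa)
----------+---------
Chemistry | 3.42    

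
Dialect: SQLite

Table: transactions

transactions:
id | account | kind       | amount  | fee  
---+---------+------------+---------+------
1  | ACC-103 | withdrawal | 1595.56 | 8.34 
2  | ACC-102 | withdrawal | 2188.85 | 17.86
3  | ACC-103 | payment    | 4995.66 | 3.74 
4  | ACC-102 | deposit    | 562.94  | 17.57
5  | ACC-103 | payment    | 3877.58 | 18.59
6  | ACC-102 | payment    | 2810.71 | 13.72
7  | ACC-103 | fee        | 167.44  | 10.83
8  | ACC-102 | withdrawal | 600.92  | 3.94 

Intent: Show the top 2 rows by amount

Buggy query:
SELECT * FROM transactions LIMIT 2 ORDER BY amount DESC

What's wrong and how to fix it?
Bug: LIMIT must come after ORDER BY

Fix: Sort with ORDER BY, then apply LIMIT

Corrected query:
SELECT * FROM transactions ORDER BY amount DESC LIMIT 2

Result:
id | account | kind    | amount  | fee  
---+---------+---------+---------+------
3  | ACC-103 | payment | 4995.66 | 3.74 
5  | ACC-103 | payment | 3877.58 | 18.59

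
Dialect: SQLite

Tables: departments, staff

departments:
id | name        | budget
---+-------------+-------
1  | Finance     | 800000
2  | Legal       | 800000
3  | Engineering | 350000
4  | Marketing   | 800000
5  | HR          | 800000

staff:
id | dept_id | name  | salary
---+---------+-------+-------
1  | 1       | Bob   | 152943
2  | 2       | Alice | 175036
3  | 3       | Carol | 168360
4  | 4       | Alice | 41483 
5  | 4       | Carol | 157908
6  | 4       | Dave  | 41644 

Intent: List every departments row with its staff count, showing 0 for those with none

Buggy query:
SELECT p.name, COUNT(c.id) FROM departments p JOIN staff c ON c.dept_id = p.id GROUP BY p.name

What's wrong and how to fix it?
Bug: INNER JOIN drops departments rows that have no matching staff rows

Fix: Use LEFT JOIN so parents without children still appear (COUNT(c.id) gives 0)

Corrected query:
SELECT p.name, COUNT(c.id) FROM departments p LEFT JOIN staff c ON c.dept_id = p.id GROUP BY p.name

Result:
name        | COUNT(c.id)
------------+------------
Engineering | 1          
Finance     | 1          
HR          | 0          
Legal       | 1          
Marketing   | 3          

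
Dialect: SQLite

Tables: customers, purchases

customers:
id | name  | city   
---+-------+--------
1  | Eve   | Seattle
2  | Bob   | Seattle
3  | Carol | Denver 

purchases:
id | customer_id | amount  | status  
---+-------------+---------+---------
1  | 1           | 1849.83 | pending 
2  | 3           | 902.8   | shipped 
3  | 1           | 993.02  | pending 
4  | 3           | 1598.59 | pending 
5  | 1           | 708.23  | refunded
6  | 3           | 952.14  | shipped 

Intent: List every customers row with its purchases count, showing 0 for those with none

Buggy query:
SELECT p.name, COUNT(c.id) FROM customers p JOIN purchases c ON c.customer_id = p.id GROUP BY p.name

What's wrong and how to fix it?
Bug: INNER JOIN drops customers rows that have no matching purchases rows

Fix: Switch to LEFT JOIN to retain unmatched parent rows

Corrected query:
SELECT p.name, COUNT(c.id) FROM customers p LEFT JOIN purchases c ON c.customer_id = p.id GROUP BY p.name

Result:
name  | COUNT(c.id)
------+------------
Bob   | 0          
Carol | 3          
Eve   | 3          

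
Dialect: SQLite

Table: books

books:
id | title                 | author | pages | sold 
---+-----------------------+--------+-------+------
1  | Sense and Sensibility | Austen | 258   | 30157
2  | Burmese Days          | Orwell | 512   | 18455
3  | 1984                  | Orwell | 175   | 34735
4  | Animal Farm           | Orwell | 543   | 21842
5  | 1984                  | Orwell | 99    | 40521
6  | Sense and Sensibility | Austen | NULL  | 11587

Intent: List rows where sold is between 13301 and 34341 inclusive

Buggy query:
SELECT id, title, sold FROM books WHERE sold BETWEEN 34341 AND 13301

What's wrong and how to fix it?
Bug: BETWEEN expects the lower bound first; with 34341 AND 13301 the range is empty

Fix: Write BETWEEN 13301 AND 34341

Corrected query:
SELECT id, title, sold FROM books WHERE sold BETWEEN 13301 AND 34341

Result:
id | title                 | sold 
---+-----------------------+------
1  | Sense and Sensibility | 30157
2  | Burmese Days          | 18455
4  | Animal Farm           | 21842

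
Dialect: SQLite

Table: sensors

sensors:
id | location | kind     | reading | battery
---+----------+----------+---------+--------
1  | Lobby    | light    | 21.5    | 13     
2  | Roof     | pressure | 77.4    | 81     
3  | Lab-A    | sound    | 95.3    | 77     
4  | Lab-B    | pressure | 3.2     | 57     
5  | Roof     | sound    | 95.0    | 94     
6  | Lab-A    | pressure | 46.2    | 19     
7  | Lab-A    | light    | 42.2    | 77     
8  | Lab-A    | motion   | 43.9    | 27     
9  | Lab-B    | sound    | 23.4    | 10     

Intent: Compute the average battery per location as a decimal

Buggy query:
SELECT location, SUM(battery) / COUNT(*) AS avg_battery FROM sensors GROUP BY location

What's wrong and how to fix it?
Bug: SUM(battery) and COUNT(*) are both integers; the division truncates the fractional part

Fix: Cast one side to REAL so the division keeps the fractional part

Corrected query:
SELECT location, SUM(battery) * 1.0 / COUNT(*) AS avg_battery FROM sensors GROUP BY location

Result:
location | avg_battery
---------+------------
Lab-A    | 50         
Lab-B    | 33.5       
Lobby    | 13         
Roof     | 87.5       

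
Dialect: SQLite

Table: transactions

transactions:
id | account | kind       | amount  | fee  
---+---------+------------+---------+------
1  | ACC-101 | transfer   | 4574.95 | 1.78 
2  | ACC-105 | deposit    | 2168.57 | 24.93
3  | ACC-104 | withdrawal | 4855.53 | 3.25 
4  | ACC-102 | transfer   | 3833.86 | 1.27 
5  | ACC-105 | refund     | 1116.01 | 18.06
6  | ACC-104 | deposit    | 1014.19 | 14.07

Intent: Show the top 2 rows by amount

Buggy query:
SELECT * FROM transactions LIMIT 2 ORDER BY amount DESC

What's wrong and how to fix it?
Bug: LIMIT must come after ORDER BY

Fix: Swap the clauses: ORDER BY first, then LIMIT

Corrected query:
SELECT * FROM transactions ORDER BY amount DESC LIMIT 2

Result:
id | account | kind       | amount  | fee 
---+---------+------------+---------+-----
3  | ACC-104 | withdrawal | 4855.53 | 3.25
1  | ACC-101 | transfer   | 4574.95 | 1.78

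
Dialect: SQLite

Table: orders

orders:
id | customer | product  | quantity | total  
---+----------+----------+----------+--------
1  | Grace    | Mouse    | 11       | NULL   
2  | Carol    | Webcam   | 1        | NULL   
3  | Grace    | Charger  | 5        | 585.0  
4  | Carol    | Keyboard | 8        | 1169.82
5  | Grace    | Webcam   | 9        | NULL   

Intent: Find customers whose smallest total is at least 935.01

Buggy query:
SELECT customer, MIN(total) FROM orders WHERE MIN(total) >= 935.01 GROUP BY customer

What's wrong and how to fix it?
Bug: MIN() in WHERE is a misuse of aggregate

Fix: Replace WHERE with HAVING after the GROUP BY

Corrected query:
SELECT customer, MIN(total) FROM orders GROUP BY customer HAVING MIN(total) >= 935.01

Result:
customer | MIN(total)
---------+-----------
Carol    | 1169.82   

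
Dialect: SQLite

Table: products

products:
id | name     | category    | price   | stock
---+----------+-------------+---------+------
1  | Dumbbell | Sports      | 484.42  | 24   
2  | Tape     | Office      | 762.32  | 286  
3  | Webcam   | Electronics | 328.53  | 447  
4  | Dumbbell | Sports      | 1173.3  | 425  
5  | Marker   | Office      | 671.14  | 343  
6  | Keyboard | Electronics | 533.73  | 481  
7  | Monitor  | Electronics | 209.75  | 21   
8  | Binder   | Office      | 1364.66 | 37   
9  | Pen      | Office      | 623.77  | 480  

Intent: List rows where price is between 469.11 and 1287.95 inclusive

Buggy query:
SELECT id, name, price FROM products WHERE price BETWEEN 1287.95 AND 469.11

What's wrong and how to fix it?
Bug: BETWEEN expects the lower bound first; with 1287.95 AND 469.11 the range is empty

Fix: Write BETWEEN 469.11 AND 1287.95

Corrected query:
SELECT id, name, price FROM products WHERE price BETWEEN 469.11 AND 1287.95

Result:
id | name     | price 
---+----------+-------
1  | Dumbbell | 484.42
2  | Tape     | 762.32
4  | Dumbbell | 1173.3
5  | Marker   | 671.14
6  | Keyboard | 533.73
9  | Pen      | 623.77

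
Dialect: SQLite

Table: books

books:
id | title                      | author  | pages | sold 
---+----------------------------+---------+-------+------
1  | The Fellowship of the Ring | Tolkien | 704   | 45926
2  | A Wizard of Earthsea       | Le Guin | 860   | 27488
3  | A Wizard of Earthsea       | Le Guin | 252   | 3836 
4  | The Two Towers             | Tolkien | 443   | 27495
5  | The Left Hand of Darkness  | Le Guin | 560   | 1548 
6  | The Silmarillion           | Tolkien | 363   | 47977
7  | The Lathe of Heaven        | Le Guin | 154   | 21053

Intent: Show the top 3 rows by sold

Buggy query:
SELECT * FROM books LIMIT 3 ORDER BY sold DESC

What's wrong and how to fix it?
Bug: LIMIT must come after ORDER BY

Fix: Sort with ORDER BY, then apply LIMIT

Corrected query:
SELECT * FROM books ORDER BY sold DESC LIMIT 3

Result:
id | title                      | author  | pages | sold 
---+----------------------------+---------+-------+------
6  | The Silmarillion           | Tolkien | 363   | 47977
1  | The Fellowship of the Ring | Tolkien | 704   | 45926
4  | The Two Towers             | Tolkien | 443   | 27495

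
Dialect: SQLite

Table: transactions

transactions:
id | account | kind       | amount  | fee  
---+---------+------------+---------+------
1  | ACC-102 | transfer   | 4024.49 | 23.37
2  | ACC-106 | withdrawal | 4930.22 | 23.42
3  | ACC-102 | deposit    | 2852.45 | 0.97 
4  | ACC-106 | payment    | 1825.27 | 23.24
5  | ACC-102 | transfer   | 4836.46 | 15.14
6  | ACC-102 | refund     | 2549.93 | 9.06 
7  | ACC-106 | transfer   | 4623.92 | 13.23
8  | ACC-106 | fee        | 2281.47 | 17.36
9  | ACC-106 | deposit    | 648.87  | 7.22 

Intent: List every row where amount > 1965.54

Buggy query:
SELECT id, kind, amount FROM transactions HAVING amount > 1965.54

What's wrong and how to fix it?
Bug: This is a non-aggregate query (no GROUP BY, no aggregates), so in SQLite the HAVING clause is invalid here; a row-level condition belongs in WHERE

Fix: Replace HAVING with WHERE since the condition applies to individual rows

Corrected query:
SELECT id, kind, amount FROM transactions WHERE amount > 1965.54

Result:
id | kind       | amount 
---+------------+--------
1  | transfer   | 4024.49
2  | withdrawal | 4930.22
3  | deposit    | 2852.45
5  | transfer   | 4836.46
6  | refund     | 2549.93
7  | transfer   | 4623.92
8  | fee        | 2281.47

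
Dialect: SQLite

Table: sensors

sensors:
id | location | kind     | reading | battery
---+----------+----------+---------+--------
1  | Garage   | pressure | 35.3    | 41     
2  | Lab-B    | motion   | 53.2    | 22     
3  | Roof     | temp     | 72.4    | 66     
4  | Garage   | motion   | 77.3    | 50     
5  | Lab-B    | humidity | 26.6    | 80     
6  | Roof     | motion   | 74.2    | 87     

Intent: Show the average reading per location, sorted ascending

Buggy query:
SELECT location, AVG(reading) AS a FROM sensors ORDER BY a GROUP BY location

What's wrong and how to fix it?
Bug: ORDER BY appears before GROUP BY; SQL clause order requires GROUP BY first

Fix: Move ORDER BY to the end, after GROUP BY

Corrected query:
SELECT location, AVG(reading) AS a FROM sensors GROUP BY location ORDER BY a

Result:
location | a   
---------+-----
Lab-B    | 39.9
Garage   | 56.3
Roof     | 73.3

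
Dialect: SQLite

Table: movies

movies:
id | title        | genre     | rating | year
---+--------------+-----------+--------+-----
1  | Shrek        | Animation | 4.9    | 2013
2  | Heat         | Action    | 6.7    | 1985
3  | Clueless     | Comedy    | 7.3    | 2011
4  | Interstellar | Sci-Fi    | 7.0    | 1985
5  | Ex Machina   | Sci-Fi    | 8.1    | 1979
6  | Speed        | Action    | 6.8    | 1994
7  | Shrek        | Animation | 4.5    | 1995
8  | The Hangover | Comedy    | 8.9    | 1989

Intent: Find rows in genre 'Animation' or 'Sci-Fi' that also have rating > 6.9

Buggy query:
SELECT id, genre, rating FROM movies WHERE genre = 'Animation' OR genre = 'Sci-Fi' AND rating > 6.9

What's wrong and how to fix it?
Bug: AND binds tighter than OR, so this parses as genre = 'Animation' OR (genre = 'Sci-Fi' AND rating > 6.9)

Fix: Group the OR with parentheses (or use IN), then AND the threshold

Corrected query:
SELECT id, genre, rating FROM movies WHERE (genre = 'Animation' OR genre = 'Sci-Fi') AND rating > 6.9

Result:
id | genre  | rating
---+--------+-------
4  | Sci-Fi | 7     
5  | Sci-Fi | 8.1   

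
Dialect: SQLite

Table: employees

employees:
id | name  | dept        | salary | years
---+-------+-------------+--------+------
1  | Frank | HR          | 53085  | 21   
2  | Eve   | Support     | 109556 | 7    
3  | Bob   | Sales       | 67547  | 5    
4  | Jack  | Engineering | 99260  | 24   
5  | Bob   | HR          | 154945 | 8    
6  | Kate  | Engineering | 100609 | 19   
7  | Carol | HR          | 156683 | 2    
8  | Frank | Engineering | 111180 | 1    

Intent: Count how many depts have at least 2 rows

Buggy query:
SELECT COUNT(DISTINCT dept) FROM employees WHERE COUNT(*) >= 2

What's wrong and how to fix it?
Bug: WHERE filters individual rows, not groups, so a group-level COUNT is invalid there

Fix: Use a subquery that GROUPs and filters with HAVING, then count its rows

Corrected query:
SELECT COUNT(*) FROM (SELECT dept FROM employees GROUP BY dept HAVING COUNT(*) >= 2)

Result:
COUNT(*)
--------
2       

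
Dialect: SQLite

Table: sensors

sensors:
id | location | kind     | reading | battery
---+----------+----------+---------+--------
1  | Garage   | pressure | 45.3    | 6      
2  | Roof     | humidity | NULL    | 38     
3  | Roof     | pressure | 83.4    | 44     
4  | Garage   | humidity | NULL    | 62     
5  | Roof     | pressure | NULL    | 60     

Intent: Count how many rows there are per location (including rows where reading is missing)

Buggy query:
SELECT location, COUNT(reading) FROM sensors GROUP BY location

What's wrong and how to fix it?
Bug: COUNT(column) counts non-NULL values only; rows with NULL reading aren't counted

Fix: Use COUNT(*) to count all rows regardless of NULL

Corrected query:
SELECT location, COUNT(*) FROM sensors GROUP BY location

Result:
location | COUNT(*)
---------+---------
Garage   | 2       
Roof     | 3       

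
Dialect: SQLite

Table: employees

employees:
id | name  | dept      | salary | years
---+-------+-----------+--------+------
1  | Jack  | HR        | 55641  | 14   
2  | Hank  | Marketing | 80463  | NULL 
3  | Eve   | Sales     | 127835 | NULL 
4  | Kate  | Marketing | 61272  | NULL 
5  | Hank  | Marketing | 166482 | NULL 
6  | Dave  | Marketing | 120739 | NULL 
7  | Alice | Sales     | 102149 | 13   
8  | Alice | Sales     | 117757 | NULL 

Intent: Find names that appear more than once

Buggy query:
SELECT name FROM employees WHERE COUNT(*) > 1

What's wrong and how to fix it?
Bug: COUNT(*) is an aggregate and cannot be used in WHERE

Fix: GROUP BY name, then filter groups with HAVING COUNT(*) > 1

Corrected query:
SELECT name FROM employees GROUP BY name HAVING COUNT(*) > 1

Result:
name 
-----
Alice
Hank 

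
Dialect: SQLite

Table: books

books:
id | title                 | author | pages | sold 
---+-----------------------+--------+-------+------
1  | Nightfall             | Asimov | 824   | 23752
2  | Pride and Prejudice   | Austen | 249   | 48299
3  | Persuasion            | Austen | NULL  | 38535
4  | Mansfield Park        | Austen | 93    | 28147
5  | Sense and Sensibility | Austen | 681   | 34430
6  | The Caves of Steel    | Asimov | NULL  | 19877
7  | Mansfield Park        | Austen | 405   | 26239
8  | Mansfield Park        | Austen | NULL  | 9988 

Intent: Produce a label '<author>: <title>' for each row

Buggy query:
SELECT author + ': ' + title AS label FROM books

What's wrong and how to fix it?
Bug: SQLite uses || for string concatenation; + coerces text to numbers (yielding 0)

Fix: Use the || operator for string concatenation

Corrected query:
SELECT author || ': ' || title AS label FROM books

Result:
label                        
-----------------------------
Asimov: Nightfall            
Austen: Pride and Prejudice  
Austen: Persuasion           
Austen: Mansfield Park       
Austen: Sense and Sensibility
Asimov: The Caves of Steel   
Austen: Mansfield Park       
Austen: Mansfield Park       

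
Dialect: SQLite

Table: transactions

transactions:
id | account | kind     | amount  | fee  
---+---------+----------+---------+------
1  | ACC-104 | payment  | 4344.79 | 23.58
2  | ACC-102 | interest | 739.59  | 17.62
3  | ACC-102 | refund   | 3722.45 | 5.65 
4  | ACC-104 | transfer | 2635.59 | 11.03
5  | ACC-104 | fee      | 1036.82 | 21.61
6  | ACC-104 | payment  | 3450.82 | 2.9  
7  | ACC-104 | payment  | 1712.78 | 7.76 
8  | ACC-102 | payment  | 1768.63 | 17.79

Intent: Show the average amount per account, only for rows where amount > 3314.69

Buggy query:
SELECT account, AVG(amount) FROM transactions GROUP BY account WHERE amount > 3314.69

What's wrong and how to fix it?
Bug: WHERE cannot follow GROUP BY

Fix: Place WHERE between FROM and GROUP BY

Corrected query:
SELECT account, AVG(amount) FROM transactions WHERE amount > 3314.69 GROUP BY account

Result:
account | AVG(amount)
--------+------------
ACC-102 | 3722.45    
ACC-104 | 3897.805   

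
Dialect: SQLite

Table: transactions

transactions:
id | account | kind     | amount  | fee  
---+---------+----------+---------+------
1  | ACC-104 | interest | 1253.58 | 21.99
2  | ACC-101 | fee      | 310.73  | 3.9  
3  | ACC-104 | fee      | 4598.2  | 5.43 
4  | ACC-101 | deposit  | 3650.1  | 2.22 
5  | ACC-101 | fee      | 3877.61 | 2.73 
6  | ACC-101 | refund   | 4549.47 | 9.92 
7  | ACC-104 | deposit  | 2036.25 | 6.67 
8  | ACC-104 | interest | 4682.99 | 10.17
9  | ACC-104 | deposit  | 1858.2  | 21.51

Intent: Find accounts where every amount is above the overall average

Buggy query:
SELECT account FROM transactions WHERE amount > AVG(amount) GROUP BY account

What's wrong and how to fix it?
Bug: WHERE evaluates per row before aggregation, so AVG() is unavailable

Fix: Use a subquery for AVG and a HAVING MIN(...) filter so the condition holds for every row in the group

Corrected query:
SELECT account FROM transactions GROUP BY account HAVING MIN(amount) > (SELECT AVG(amount) FROM transactions)

Result:
(no rows)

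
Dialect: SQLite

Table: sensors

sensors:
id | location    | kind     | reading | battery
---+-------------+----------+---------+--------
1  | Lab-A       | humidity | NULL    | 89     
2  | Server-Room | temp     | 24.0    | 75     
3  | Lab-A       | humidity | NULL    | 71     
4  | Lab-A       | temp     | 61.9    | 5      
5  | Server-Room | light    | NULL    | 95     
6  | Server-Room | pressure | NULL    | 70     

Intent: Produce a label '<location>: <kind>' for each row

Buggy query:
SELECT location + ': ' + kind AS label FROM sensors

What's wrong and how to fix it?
Bug: SQLite uses || for string concatenation; + coerces text to numbers (yielding 0)

Fix: Use the || operator for string concatenation

Corrected query:
SELECT location || ': ' || kind AS label FROM sensors

Result:
label                
---------------------
Lab-A: humidity      
Server-Room: temp    
Lab-A: humidity      
Lab-A: temp          
Server-Room: light   
Server-Room: pressure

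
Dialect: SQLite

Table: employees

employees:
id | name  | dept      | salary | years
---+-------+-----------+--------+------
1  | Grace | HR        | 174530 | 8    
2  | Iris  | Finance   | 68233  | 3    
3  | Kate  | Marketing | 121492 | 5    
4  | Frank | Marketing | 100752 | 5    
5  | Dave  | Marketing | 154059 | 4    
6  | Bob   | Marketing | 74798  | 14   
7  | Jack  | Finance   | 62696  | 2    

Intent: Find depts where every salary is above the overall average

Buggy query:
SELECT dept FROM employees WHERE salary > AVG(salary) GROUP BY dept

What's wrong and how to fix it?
Bug: AVG() is an aggregate; it can't sit directly in WHERE

Fix: Use a subquery for AVG and a HAVING MIN(...) filter so the condition holds for every row in the group

Corrected query:
SELECT dept FROM employees GROUP BY dept HAVING MIN(salary) > (SELECT AVG(salary) FROM employees)

Result:
dept
----
HR  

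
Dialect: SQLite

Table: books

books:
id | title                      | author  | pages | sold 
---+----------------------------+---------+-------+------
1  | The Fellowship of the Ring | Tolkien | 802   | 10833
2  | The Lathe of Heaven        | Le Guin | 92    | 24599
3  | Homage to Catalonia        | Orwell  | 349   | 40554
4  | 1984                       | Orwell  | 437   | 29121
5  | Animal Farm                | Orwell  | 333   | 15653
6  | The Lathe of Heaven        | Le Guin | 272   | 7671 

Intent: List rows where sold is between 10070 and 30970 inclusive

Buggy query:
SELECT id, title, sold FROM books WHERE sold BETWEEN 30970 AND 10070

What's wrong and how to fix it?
Bug: BETWEEN expects the lower bound first; with 30970 AND 10070 the range is empty

Fix: Swap the bounds so the smaller value comes first

Corrected query:
SELECT id, title, sold FROM books WHERE sold BETWEEN 10070 AND 30970

Result:
id | title                      | sold 
---+----------------------------+------
1  | The Fellowship of the Ring | 10833
2  | The Lathe of Heaven        | 24599
4  | 1984                       | 29121
5  | Animal Farm                | 15653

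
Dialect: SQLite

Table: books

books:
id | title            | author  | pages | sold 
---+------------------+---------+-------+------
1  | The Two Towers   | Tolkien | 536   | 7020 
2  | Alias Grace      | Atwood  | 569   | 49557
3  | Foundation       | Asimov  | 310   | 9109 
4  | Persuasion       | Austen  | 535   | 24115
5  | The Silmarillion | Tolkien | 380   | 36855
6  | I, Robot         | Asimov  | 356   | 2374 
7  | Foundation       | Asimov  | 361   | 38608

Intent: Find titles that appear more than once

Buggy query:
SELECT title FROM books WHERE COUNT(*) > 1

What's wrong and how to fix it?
Bug: WHERE can't reference COUNT(*); aggregates are computed after WHERE

Fix: Group first, then use HAVING for the count condition

Corrected query:
SELECT title FROM books GROUP BY title HAVING COUNT(*) > 1

Result:
title     
----------
Foundation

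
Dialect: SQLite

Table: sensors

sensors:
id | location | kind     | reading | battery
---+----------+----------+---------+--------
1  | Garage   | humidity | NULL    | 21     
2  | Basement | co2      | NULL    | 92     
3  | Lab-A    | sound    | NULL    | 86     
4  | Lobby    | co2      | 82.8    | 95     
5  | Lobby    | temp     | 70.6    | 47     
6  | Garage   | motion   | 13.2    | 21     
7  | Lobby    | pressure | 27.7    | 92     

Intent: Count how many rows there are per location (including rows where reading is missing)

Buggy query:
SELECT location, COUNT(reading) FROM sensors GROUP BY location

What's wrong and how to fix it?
Bug: COUNT(reading) skips NULLs, so groups with missing reading are undercounted

Fix: Replace COUNT(reading) with COUNT(*)

Corrected query:
SELECT location, COUNT(*) FROM sensors GROUP BY location

Result:
location | COUNT(*)
---------+---------
Basement | 1       
Garage   | 2       
Lab-A    | 1       
Lobby    | 3       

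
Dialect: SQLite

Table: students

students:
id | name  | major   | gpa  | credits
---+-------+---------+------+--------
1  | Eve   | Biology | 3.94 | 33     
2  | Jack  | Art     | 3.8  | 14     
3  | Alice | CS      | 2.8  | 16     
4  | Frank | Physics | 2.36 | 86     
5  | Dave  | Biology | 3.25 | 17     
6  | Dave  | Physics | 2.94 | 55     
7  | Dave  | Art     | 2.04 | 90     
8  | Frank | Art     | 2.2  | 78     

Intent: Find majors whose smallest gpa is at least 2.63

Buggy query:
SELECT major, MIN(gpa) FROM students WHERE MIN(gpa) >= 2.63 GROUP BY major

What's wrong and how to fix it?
Bug: Aggregates like MIN are computed per group after WHERE runs

Fix: Replace WHERE with HAVING after the GROUP BY

Corrected query:
SELECT major, MIN(gpa) FROM students GROUP BY major HAVING MIN(gpa) >= 2.63

Result:
major   | MIN(gpa)
--------+---------
Biology | 3.25    
CS      | 2.8     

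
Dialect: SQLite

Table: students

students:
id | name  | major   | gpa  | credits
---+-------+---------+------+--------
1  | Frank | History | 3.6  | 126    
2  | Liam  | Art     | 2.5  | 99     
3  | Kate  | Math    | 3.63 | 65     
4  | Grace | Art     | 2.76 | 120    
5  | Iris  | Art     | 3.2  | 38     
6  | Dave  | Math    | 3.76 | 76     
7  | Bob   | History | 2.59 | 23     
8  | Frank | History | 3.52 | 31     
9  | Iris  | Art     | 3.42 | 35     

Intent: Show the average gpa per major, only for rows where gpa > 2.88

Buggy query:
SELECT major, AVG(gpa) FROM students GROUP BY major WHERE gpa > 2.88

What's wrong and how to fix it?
Bug: WHERE cannot follow GROUP BY

Fix: Place WHERE between FROM and GROUP BY

Corrected query:
SELECT major, AVG(gpa) FROM students WHERE gpa > 2.88 GROUP BY major

Result:
major   | AVG(gpa)
--------+---------
Art     | 3.31    
History | 3.56    
Math    | 3.695   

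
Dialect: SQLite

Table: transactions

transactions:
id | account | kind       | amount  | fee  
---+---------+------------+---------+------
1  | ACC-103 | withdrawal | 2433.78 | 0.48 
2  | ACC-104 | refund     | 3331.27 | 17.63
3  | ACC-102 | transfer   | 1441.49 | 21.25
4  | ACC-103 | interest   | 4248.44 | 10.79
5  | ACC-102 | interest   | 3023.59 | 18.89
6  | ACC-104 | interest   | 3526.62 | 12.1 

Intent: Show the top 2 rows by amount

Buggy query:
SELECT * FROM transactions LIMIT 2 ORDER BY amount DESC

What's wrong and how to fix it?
Bug: LIMIT must come after ORDER BY

Fix: Sort with ORDER BY, then apply LIMIT

Corrected query:
SELECT * FROM transactions ORDER BY amount DESC LIMIT 2

Result:
id | account | kind     | amount  | fee  
---+---------+----------+---------+------
4  | ACC-103 | interest | 4248.44 | 10.79
6  | ACC-104 | interest | 3526.62 | 12.1 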